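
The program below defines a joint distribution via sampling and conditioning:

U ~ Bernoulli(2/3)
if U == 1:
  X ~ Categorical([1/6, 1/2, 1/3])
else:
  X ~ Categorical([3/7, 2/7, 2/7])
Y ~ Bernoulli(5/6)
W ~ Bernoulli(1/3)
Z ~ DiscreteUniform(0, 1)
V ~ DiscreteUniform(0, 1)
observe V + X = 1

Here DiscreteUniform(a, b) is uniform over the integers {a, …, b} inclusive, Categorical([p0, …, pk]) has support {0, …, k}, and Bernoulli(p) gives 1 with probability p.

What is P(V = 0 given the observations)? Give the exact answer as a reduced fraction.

P(V = 0 | obs) = 27/43

Enumerate traces; 32 have nonzero weight after conditioning:
  (U=0, X=0, Y=0, W=0, Z=0, V=1) weight 1/252
  (U=0, X=0, Y=0, W=0, Z=1, V=1) weight 1/252
  (U=0, X=0, Y=0, W=1, Z=0, V=1) weight 1/504
  (U=0, X=0, Y=0, W=1, Z=1, V=1) weight 1/504
  (U=0, X=0, Y=1, W=0, Z=0, V=1) weight 5/252
  (U=0, X=0, Y=1, W=0, Z=1, V=1) weight 5/252
  (U=0, X=0, Y=1, W=1, Z=0, V=1) weight 5/504
  (U=0, X=0, Y=1, W=1, Z=1, V=1) weight 5/504
  (U=0, X=1, Y=0, W=0, Z=0, V=0) weight 1/378
  … 23 more
Group by V:
  weight(V=0) = 3/14
  weight(V=1) = 8/63
Total weight = 3/14 + 8/63 = 43/126
P(V=0 | obs) = 3/14 / 43/126 = 27/43
P(V=1 | obs) = 8/63 / 43/126 = 16/43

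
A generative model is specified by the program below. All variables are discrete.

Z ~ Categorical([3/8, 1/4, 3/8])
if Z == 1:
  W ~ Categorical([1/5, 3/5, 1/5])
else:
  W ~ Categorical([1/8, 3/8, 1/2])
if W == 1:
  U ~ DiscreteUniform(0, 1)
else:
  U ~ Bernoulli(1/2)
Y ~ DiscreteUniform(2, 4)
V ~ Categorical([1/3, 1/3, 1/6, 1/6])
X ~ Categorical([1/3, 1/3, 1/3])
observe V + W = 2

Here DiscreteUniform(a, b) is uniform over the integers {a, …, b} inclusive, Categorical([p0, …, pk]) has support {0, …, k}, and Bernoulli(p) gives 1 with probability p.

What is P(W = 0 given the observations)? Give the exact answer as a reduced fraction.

P(W = 0 | obs) = 23/297

Enumerate traces; 162 have nonzero weight after conditioning:
  (Z=0, W=0, U=0, Y=2, V=2, X=0) weight 1/2304
  (Z=0, W=0, U=0, Y=2, V=2, X=1) weight 1/2304
  (Z=0, W=0, U=0, Y=2, V=2, X=2) weight 1/2304
  (Z=0, W=0, U=0, Y=3, V=2, X=0) weight 1/2304
  (Z=0, W=0, U=0, Y=3, V=2, X=1) weight 1/2304
  (Z=0, W=0, U=0, Y=3, V=2, X=2) weight 1/2304
  (Z=0, W=0, U=0, Y=4, V=2, X=0) weight 1/2304
  (Z=0, W=0, U=0, Y=4, V=2, X=1) weight 1/2304
  (Z=0, W=1, U=0, Y=2, V=1, X=0) weight 1/384
  (Z=0, W=2, U=0, Y=2, V=0, X=0) weight 1/288
  … 152 more
Group by W:
  weight(W=0) = 23/960
  weight(W=1) = 23/160
  weight(W=2) = 17/120
Total weight = 23/960 + 23/160 + 17/120 = 99/320
P(W=0 | obs) = 23/960 / 99/320 = 23/297
P(W=1 | obs) = 23/160 / 99/320 = 46/99
P(W=2 | obs) = 17/120 / 99/320 = 136/297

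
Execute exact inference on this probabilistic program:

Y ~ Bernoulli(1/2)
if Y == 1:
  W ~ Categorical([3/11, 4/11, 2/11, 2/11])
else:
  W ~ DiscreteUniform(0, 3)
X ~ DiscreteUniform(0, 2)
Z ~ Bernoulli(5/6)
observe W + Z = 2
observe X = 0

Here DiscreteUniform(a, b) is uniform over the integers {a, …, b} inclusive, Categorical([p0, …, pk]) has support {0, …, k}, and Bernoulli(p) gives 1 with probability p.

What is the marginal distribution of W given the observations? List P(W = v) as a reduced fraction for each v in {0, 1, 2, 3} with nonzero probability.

P(W=1) = 135/154, P(W=2) = 19/154

Enumerate traces; 4 have nonzero weight after conditioning:
  (Y=0, W=1, X=0, Z=1) weight 5/144
  (Y=0, W=2, X=0, Z=0) weight 1/144
  (Y=1, W=1, X=0, Z=1) weight 5/99
  (Y=1, W=2, X=0, Z=0) weight 1/198
Group by W:
  weight(W=1) = 15/176
  weight(W=2) = 19/1584
Total weight = 15/176 + 19/1584 = 7/72
P(W=1 | obs) = 15/176 / 7/72 = 135/154
P(W=2 | obs) = 19/1584 / 7/72 = 19/154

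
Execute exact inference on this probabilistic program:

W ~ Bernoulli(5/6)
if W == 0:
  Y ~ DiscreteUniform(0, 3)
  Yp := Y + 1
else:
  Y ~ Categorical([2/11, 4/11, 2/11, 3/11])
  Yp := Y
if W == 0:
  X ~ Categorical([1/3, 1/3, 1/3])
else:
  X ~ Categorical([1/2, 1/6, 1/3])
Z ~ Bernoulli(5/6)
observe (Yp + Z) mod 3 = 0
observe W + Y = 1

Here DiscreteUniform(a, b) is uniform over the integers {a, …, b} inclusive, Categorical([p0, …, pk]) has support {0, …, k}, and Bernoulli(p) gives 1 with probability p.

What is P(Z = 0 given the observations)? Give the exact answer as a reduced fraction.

Enumerate traces; 6 have nonzero weight after conditioning:
  (W=0, Y=1, X=0, Z=1) weight 5/432
  (W=0, Y=1, X=1, Z=1) weight 5/432
  (W=0, Y=1, X=2, Z=1) weight 5/432
  (W=1, Y=0, X=0, Z=0) weight 5/396
  (W=1, Y=0, X=1, Z=0) weight 5/1188
  (W=1, Y=0, X=2, Z=0) weight 5/594
Group by Z:
  weight(Z=0) = 5/198
  weight(Z=1) = 5/144
Total weight = 5/198 + 5/144 = 95/1584
P(Z=0 | obs) = 5/198 / 95/1584 = 8/19
P(Z=1 | obs) = 5/144 / 95/1584 = 11/19

P(Z = 0 | obs) = 8/19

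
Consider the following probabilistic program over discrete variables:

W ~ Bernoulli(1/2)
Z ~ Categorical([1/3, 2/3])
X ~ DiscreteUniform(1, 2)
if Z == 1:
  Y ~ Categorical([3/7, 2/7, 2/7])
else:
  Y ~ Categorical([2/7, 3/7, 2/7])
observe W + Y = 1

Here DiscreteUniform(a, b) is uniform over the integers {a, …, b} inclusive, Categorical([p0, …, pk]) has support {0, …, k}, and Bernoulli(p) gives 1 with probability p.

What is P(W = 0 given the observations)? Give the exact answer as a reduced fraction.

P(W = 0 | obs) = 7/15

Enumerate traces; 8 have nonzero weight after conditioning:
  (W=0, Z=0, X=1, Y=1) weight 1/28
  (W=0, Z=0, X=2, Y=1) weight 1/28
  (W=0, Z=1, X=1, Y=1) weight 1/21
  (W=0, Z=1, X=2, Y=1) weight 1/21
  (W=1, Z=0, X=1, Y=0) weight 1/42
  (W=1, Z=0, X=2, Y=0) weight 1/42
  (W=1, Z=1, X=1, Y=0) weight 1/14
  (W=1, Z=1, X=2, Y=0) weight 1/14
Group by W:
  weight(W=0) = 1/6
  weight(W=1) = 4/21
Total weight = 1/6 + 4/21 = 5/14
P(W=0 | obs) = 1/6 / 5/14 = 7/15
P(W=1 | obs) = 4/21 / 5/14 = 8/15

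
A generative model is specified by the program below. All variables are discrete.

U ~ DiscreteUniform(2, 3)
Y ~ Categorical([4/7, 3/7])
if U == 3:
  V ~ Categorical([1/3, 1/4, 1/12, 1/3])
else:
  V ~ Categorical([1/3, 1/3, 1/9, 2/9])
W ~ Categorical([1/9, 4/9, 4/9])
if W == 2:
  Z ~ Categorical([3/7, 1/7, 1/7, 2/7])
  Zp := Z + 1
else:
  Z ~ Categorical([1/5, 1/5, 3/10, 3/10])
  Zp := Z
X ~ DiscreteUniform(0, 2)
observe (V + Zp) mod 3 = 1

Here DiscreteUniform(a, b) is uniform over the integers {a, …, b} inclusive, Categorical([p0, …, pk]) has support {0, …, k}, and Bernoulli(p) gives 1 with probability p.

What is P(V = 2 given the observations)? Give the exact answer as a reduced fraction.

Enumerate traces; 192 have nonzero weight after conditioning:
  (U=2, Y=0, V=0, W=0, Z=1, X=0) weight 2/2835
  (U=2, Y=0, V=0, W=0, Z=1, X=1) weight 2/2835
  (U=2, Y=0, V=0, W=0, Z=1, X=2) weight 2/2835
  (U=2, Y=0, V=0, W=1, Z=1, X=0) weight 8/2835
  (U=2, Y=0, V=0, W=1, Z=1, X=1) weight 8/2835
  (U=2, Y=0, V=0, W=1, Z=1, X=2) weight 8/2835
  (U=2, Y=0, V=0, W=2, Z=0, X=0) weight 8/1323
  (U=2, Y=0, V=0, W=2, Z=0, X=1) weight 8/1323
  (U=2, Y=0, V=1, W=0, Z=0, X=0) weight 2/2835
  (U=2, Y=0, V=2, W=0, Z=2, X=0) weight 1/2835
  … 182 more
Group by V:
  weight(V=0) = 1/7
  weight(V=1) = 43/432
  weight(V=2) = 29/1296
  weight(V=3) = 5/42
Total weight = 1/7 + 43/432 + 29/1296 + 5/42 = 1741/4536
P(V=0 | obs) = 1/7 / 1741/4536 = 648/1741
P(V=1 | obs) = 43/432 / 1741/4536 = 903/3482
P(V=2 | obs) = 29/1296 / 1741/4536 = 203/3482
P(V=3 | obs) = 5/42 / 1741/4536 = 540/1741

P(V = 2 | obs) = 203/3482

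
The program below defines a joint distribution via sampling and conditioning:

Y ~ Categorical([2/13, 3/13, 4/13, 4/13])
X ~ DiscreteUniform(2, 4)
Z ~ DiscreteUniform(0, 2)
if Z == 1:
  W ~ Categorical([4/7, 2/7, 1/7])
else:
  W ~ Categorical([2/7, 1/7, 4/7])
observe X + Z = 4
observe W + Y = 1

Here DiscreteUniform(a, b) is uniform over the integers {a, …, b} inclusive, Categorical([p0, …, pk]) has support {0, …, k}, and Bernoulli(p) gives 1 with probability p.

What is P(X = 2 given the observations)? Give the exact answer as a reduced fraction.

Enumerate traces; 6 have nonzero weight after conditioning:
  (Y=0, X=2, Z=2, W=1) weight 2/819
  (Y=0, X=3, Z=1, W=1) weight 4/819
  (Y=0, X=4, Z=0, W=1) weight 2/819
  (Y=1, X=2, Z=2, W=0) weight 2/273
  (Y=1, X=3, Z=1, W=0) weight 4/273
  (Y=1, X=4, Z=0, W=0) weight 2/273
Group by X:
  weight(X=2) = 8/819
  weight(X=3) = 16/819
  weight(X=4) = 8/819
Total weight = 8/819 + 16/819 + 8/819 = 32/819
P(X=2 | obs) = 8/819 / 32/819 = 1/4
P(X=3 | obs) = 16/819 / 32/819 = 1/2
P(X=4 | obs) = 8/819 / 32/819 = 1/4

P(X = 2 | obs) = 1/4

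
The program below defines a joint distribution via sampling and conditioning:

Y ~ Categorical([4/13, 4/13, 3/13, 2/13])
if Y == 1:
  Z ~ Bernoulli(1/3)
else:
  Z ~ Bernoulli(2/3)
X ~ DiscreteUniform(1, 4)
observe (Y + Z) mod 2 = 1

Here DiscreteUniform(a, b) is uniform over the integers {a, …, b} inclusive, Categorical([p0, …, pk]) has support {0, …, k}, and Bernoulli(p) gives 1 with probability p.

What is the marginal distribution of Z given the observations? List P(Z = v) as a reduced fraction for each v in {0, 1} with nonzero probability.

P(Z=0) = 5/12, P(Z=1) = 7/12

Enumerate traces; 16 have nonzero weight after conditioning:
  (Y=0, Z=1, X=1) weight 2/39
  (Y=0, Z=1, X=2) weight 2/39
  (Y=0, Z=1, X=3) weight 2/39
  (Y=0, Z=1, X=4) weight 2/39
  (Y=1, Z=0, X=1) weight 2/39
  (Y=1, Z=0, X=2) weight 2/39
  (Y=1, Z=0, X=3) weight 2/39
  (Y=1, Z=0, X=4) weight 2/39
  … 8 more
Group by Z:
  weight(Z=0) = 10/39
  weight(Z=1) = 14/39
Total weight = 10/39 + 14/39 = 8/13
P(Z=0 | obs) = 10/39 / 8/13 = 5/12
P(Z=1 | obs) = 14/39 / 8/13 = 7/12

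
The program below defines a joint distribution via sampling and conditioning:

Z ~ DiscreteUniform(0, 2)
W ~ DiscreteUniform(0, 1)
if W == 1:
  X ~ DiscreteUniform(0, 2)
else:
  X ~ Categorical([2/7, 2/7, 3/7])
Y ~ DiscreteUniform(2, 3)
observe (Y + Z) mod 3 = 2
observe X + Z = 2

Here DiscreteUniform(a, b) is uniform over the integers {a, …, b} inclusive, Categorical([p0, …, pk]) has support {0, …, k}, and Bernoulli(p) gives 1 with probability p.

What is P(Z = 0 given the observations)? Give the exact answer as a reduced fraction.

Enumerate traces; 4 have nonzero weight after conditioning:
  (Z=0, W=0, X=2, Y=2) weight 1/28
  (Z=0, W=1, X=2, Y=2) weight 1/36
  (Z=2, W=0, X=0, Y=3) weight 1/42
  (Z=2, W=1, X=0, Y=3) weight 1/36
Group by Z:
  weight(Z=0) = 4/63
  weight(Z=2) = 13/252
Total weight = 4/63 + 13/252 = 29/252
P(Z=0 | obs) = 4/63 / 29/252 = 16/29
P(Z=2 | obs) = 13/252 / 29/252 = 13/29

P(Z = 0 | obs) = 16/29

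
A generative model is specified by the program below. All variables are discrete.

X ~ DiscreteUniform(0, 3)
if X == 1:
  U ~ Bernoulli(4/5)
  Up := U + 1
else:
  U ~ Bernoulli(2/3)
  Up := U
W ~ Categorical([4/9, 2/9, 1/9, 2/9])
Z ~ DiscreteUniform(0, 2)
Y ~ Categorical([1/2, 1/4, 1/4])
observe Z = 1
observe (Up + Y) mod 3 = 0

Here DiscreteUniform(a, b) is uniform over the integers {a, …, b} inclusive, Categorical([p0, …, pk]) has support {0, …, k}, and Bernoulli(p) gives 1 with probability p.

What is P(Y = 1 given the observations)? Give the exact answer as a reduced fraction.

P(Y = 1 | obs) = 4/25

Enumerate traces; 32 have nonzero weight after conditioning:
  (X=0, U=0, W=0, Z=1, Y=0) weight 1/162
  (X=0, U=0, W=1, Z=1, Y=0) weight 1/324
  (X=0, U=0, W=2, Z=1, Y=0) weight 1/648
  (X=0, U=0, W=3, Z=1, Y=0) weight 1/324
  (X=0, U=1, W=0, Z=1, Y=2) weight 1/162
  (X=0, U=1, W=1, Z=1, Y=2) weight 1/324
  (X=0, U=1, W=2, Z=1, Y=2) weight 1/648
  (X=0, U=1, W=3, Z=1, Y=2) weight 1/324
  (X=1, U=1, W=0, Z=1, Y=1) weight 1/135
  … 23 more
Group by Y:
  weight(Y=0) = 1/24
  weight(Y=1) = 1/60
  weight(Y=2) = 11/240
Total weight = 1/24 + 1/60 + 11/240 = 5/48
P(Y=0 | obs) = 1/24 / 5/48 = 2/5
P(Y=1 | obs) = 1/60 / 5/48 = 4/25
P(Y=2 | obs) = 11/240 / 5/48 = 11/25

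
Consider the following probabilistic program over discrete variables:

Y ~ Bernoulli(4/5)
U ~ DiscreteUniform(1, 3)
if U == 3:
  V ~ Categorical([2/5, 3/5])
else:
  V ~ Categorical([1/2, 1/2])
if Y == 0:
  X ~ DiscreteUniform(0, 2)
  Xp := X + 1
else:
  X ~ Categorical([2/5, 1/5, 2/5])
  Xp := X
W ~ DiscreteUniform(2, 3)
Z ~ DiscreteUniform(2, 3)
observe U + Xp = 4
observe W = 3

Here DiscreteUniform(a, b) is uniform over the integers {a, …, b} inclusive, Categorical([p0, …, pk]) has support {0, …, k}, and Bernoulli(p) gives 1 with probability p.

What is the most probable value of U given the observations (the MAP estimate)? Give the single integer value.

argmax_v P(U = v | obs) = 2

Enumerate traces; 20 have nonzero weight after conditioning:
  (Y=0, U=1, V=0, X=2, W=3, Z=2) weight 1/360
  (Y=0, U=1, V=0, X=2, W=3, Z=3) weight 1/360
  (Y=0, U=1, V=1, X=2, W=3, Z=2) weight 1/360
  (Y=0, U=1, V=1, X=2, W=3, Z=3) weight 1/360
  (Y=0, U=2, V=0, X=1, W=3, Z=2) weight 1/360
  (Y=0, U=2, V=0, X=1, W=3, Z=3) weight 1/360
  (Y=0, U=2, V=1, X=1, W=3, Z=2) weight 1/360
  (Y=0, U=2, V=1, X=1, W=3, Z=3) weight 1/360
  (Y=0, U=3, V=0, X=0, W=3, Z=2) weight 1/450
  … 11 more
Group by U:
  weight(U=1) = 1/90
  weight(U=2) = 29/450
  weight(U=3) = 17/450
Total weight = 1/90 + 29/450 + 17/450 = 17/150
P(U=1 | obs) = 1/90 / 17/150 = 5/51
P(U=2 | obs) = 29/450 / 17/150 = 29/51
P(U=3 | obs) = 17/450 / 17/150 = 1/3
argmax = 2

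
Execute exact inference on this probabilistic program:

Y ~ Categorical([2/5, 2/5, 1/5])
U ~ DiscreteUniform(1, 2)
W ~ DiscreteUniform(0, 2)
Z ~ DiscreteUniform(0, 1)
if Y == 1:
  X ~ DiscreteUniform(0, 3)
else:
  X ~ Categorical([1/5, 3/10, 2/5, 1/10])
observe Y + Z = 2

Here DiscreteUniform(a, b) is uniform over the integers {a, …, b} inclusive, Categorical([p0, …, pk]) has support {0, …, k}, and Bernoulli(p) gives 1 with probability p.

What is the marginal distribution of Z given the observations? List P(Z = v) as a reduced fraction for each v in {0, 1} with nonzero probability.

P(Z=0) = 1/3, P(Z=1) = 2/3

Enumerate traces; 48 have nonzero weight after conditioning:
  (Y=1, U=1, W=0, Z=1, X=0) weight 1/120
  (Y=1, U=1, W=0, Z=1, X=1) weight 1/120
  (Y=1, U=1, W=0, Z=1, X=2) weight 1/120
  (Y=1, U=1, W=0, Z=1, X=3) weight 1/120
  (Y=1, U=1, W=1, Z=1, X=0) weight 1/120
  (Y=1, U=1, W=1, Z=1, X=1) weight 1/120
  (Y=1, U=1, W=1, Z=1, X=2) weight 1/120
  (Y=1, U=1, W=1, Z=1, X=3) weight 1/120
  (Y=2, U=1, W=0, Z=0, X=0) weight 1/300
  … 39 more
Group by Z:
  weight(Z=0) = 1/10
  weight(Z=1) = 1/5
Total weight = 1/10 + 1/5 = 3/10
P(Z=0 | obs) = 1/10 / 3/10 = 1/3
P(Z=1 | obs) = 1/5 / 3/10 = 2/3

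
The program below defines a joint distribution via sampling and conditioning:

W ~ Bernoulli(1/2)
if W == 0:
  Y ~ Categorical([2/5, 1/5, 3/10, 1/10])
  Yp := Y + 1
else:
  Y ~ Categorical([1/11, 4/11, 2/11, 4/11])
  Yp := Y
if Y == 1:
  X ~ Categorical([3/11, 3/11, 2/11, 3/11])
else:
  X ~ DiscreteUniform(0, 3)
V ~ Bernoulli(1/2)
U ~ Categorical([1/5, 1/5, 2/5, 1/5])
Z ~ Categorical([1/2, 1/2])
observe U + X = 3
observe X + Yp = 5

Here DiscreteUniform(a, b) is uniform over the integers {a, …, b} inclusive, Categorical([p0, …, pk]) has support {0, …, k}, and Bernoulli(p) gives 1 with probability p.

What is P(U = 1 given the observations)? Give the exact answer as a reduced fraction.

P(U = 1 | obs) = 73/139

Enumerate traces; 20 have nonzero weight after conditioning:
  (W=0, Y=1, X=3, V=0, U=0, Z=0) weight 3/2200
  (W=0, Y=1, X=3, V=0, U=0, Z=1) weight 3/2200
  (W=0, Y=1, X=3, V=1, U=0, Z=0) weight 3/2200
  (W=0, Y=1, X=3, V=1, U=0, Z=1) weight 3/2200
  (W=0, Y=2, X=2, V=0, U=1, Z=0) weight 3/1600
  (W=0, Y=2, X=2, V=0, U=1, Z=1) weight 3/1600
  (W=0, Y=2, X=2, V=1, U=1, Z=0) weight 3/1600
  (W=0, Y=2, X=2, V=1, U=1, Z=1) weight 3/1600
  (W=0, Y=3, X=1, V=0, U=2, Z=0) weight 1/800
  … 11 more
Group by U:
  weight(U=0) = 1/100
  weight(U=1) = 73/4400
  weight(U=2) = 1/200
Total weight = 1/100 + 73/4400 + 1/200 = 139/4400
P(U=0 | obs) = 1/100 / 139/4400 = 44/139
P(U=1 | obs) = 73/4400 / 139/4400 = 73/139
P(U=2 | obs) = 1/200 / 139/4400 = 22/139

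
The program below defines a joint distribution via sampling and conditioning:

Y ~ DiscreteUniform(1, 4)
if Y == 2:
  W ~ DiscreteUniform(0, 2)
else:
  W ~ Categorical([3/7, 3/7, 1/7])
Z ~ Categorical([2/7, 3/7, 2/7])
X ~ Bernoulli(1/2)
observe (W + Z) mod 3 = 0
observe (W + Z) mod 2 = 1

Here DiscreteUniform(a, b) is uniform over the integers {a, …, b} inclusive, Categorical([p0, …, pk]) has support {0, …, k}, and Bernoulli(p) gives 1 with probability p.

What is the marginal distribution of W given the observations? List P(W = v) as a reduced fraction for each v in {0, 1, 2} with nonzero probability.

P(W=1) = 17/29, P(W=2) = 12/29

Enumerate traces; 16 have nonzero weight after conditioning:
  (Y=1, W=1, Z=2, X=0) weight 3/196
  (Y=1, W=1, Z=2, X=1) weight 3/196
  (Y=1, W=2, Z=1, X=0) weight 3/392
  (Y=1, W=2, Z=1, X=1) weight 3/392
  (Y=2, W=1, Z=2, X=0) weight 1/84
  (Y=2, W=1, Z=2, X=1) weight 1/84
  (Y=2, W=2, Z=1, X=0) weight 1/56
  (Y=2, W=2, Z=1, X=1) weight 1/56
  … 8 more
Group by W:
  weight(W=1) = 17/147
  weight(W=2) = 4/49
Total weight = 17/147 + 4/49 = 29/147
P(W=1 | obs) = 17/147 / 29/147 = 17/29
P(W=2 | obs) = 4/49 / 29/147 = 12/29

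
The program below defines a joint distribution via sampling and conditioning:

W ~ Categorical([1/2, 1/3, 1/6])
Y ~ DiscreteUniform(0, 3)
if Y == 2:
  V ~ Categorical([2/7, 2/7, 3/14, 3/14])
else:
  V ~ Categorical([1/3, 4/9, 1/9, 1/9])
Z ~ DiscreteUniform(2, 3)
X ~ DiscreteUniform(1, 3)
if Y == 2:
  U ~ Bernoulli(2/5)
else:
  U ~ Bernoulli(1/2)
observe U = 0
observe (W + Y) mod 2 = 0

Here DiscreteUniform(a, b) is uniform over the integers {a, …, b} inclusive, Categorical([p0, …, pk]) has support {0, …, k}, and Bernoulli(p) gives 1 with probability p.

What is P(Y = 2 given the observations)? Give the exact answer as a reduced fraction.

Enumerate traces; 144 have nonzero weight after conditioning:
  (W=0, Y=0, V=0, Z=2, X=1, U=0) weight 1/288
  (W=0, Y=0, V=0, Z=2, X=2, U=0) weight 1/288
  (W=0, Y=0, V=0, Z=2, X=3, U=0) weight 1/288
  (W=0, Y=0, V=0, Z=3, X=1, U=0) weight 1/288
  (W=0, Y=0, V=0, Z=3, X=2, U=0) weight 1/288
  (W=0, Y=0, V=0, Z=3, X=3, U=0) weight 1/288
  (W=0, Y=0, V=1, Z=2, X=1, U=0) weight 1/216
  (W=0, Y=0, V=1, Z=2, X=2, U=0) weight 1/216
  (W=0, Y=2, V=0, Z=2, X=1, U=0) weight 1/280
  (W=1, Y=1, V=0, Z=2, X=1, U=0) weight 1/432
  … 134 more
Group by Y:
  weight(Y=0) = 1/12
  weight(Y=1) = 1/24
  weight(Y=2) = 1/10
  weight(Y=3) = 1/24
Total weight = 1/12 + 1/24 + 1/10 + 1/24 = 4/15
P(Y=0 | obs) = 1/12 / 4/15 = 5/16
P(Y=1 | obs) = 1/24 / 4/15 = 5/32
P(Y=2 | obs) = 1/10 / 4/15 = 3/8
P(Y=3 | obs) = 1/24 / 4/15 = 5/32

P(Y = 2 | obs) = 3/8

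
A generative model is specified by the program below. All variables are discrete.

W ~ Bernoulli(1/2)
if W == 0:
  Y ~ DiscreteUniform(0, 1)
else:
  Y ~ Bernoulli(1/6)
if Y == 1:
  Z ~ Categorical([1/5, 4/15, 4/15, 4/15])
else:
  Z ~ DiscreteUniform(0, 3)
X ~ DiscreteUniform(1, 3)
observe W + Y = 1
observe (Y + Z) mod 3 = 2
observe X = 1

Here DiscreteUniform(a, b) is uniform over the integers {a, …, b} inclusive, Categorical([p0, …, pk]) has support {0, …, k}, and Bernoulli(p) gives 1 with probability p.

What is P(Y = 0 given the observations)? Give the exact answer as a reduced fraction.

Enumerate traces; 2 have nonzero weight after conditioning:
  (W=0, Y=1, Z=1, X=1) weight 1/45
  (W=1, Y=0, Z=2, X=1) weight 5/144
Group by Y:
  weight(Y=0) = 5/144
  weight(Y=1) = 1/45
Total weight = 5/144 + 1/45 = 41/720
P(Y=0 | obs) = 5/144 / 41/720 = 25/41
P(Y=1 | obs) = 1/45 / 41/720 = 16/41

P(Y = 0 | obs) = 25/41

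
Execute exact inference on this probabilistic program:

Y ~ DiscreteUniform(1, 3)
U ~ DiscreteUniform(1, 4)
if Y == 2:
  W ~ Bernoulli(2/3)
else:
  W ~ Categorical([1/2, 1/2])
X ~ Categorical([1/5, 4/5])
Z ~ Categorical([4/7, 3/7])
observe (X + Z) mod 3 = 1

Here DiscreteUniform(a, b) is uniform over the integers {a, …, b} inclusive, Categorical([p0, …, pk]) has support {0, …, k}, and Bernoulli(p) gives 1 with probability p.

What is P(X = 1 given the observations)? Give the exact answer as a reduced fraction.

Enumerate traces; 48 have nonzero weight after conditioning:
  (Y=1, U=1, W=0, X=0, Z=1) weight 1/280
  (Y=1, U=1, W=0, X=1, Z=0) weight 2/105
  (Y=1, U=1, W=1, X=0, Z=1) weight 1/280
  (Y=1, U=1, W=1, X=1, Z=0) weight 2/105
  (Y=1, U=2, W=0, X=0, Z=1) weight 1/280
  (Y=1, U=2, W=0, X=1, Z=0) weight 2/105
  (Y=1, U=2, W=1, X=0, Z=1) weight 1/280
  (Y=1, U=2, W=1, X=1, Z=0) weight 2/105
  … 40 more
Group by X:
  weight(X=0) = 3/35
  weight(X=1) = 16/35
Total weight = 3/35 + 16/35 = 19/35
P(X=0 | obs) = 3/35 / 19/35 = 3/19
P(X=1 | obs) = 16/35 / 19/35 = 16/19

P(X = 1 | obs) = 16/19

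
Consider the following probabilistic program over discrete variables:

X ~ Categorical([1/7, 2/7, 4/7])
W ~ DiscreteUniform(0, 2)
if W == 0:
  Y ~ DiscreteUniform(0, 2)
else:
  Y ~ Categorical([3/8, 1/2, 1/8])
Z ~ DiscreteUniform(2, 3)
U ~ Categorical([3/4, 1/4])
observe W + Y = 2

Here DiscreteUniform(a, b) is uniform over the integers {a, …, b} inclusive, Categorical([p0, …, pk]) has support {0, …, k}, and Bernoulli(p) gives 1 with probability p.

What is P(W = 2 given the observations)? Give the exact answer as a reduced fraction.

Enumerate traces; 36 have nonzero weight after conditioning:
  (X=0, W=0, Y=2, Z=2, U=0) weight 1/168
  (X=0, W=0, Y=2, Z=2, U=1) weight 1/504
  (X=0, W=0, Y=2, Z=3, U=0) weight 1/168
  (X=0, W=0, Y=2, Z=3, U=1) weight 1/504
  (X=0, W=1, Y=1, Z=2, U=0) weight 1/112
  (X=0, W=1, Y=1, Z=2, U=1) weight 1/336
  (X=0, W=1, Y=1, Z=3, U=0) weight 1/112
  (X=0, W=1, Y=1, Z=3, U=1) weight 1/336
  (X=0, W=2, Y=0, Z=2, U=0) weight 3/448
  … 27 more
Group by W:
  weight(W=0) = 1/9
  weight(W=1) = 1/6
  weight(W=2) = 1/8
Total weight = 1/9 + 1/6 + 1/8 = 29/72
P(W=0 | obs) = 1/9 / 29/72 = 8/29
P(W=1 | obs) = 1/6 / 29/72 = 12/29
P(W=2 | obs) = 1/8 / 29/72 = 9/29

P(W = 2 | obs) = 9/29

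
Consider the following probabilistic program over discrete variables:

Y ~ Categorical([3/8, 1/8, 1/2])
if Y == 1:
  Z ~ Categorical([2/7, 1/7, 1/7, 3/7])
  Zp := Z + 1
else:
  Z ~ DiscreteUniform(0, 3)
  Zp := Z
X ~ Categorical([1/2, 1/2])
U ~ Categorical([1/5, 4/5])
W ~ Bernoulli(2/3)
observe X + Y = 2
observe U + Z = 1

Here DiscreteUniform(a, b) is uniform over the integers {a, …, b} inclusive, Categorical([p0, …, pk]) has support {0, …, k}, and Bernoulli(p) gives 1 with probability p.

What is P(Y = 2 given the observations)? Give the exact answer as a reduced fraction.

Enumerate traces; 8 have nonzero weight after conditioning:
  (Y=1, Z=0, X=1, U=1, W=0) weight 1/210
  (Y=1, Z=0, X=1, U=1, W=1) weight 1/105
  (Y=1, Z=1, X=1, U=0, W=0) weight 1/1680
  (Y=1, Z=1, X=1, U=0, W=1) weight 1/840
  (Y=2, Z=0, X=0, U=1, W=0) weight 1/60
  (Y=2, Z=0, X=0, U=1, W=1) weight 1/30
  (Y=2, Z=1, X=0, U=0, W=0) weight 1/240
  (Y=2, Z=1, X=0, U=0, W=1) weight 1/120
Group by Y:
  weight(Y=1) = 9/560
  weight(Y=2) = 1/16
Total weight = 9/560 + 1/16 = 11/140
P(Y=1 | obs) = 9/560 / 11/140 = 9/44
P(Y=2 | obs) = 1/16 / 11/140 = 35/44

P(Y = 2 | obs) = 35/44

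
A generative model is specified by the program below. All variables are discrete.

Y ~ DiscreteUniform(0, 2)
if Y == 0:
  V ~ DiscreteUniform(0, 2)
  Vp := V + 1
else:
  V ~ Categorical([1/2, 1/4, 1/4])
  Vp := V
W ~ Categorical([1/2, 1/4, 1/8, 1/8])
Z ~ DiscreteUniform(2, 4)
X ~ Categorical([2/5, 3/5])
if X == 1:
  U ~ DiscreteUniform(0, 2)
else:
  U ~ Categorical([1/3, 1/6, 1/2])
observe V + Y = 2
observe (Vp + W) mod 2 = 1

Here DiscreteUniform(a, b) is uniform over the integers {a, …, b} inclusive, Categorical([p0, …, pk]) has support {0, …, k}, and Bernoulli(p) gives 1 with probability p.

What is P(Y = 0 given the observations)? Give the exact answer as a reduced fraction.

P(Y = 0 | obs) = 20/53

Enumerate traces; 108 have nonzero weight after conditioning:
  (Y=0, V=2, W=0, Z=2, X=0, U=0) weight 1/405
  (Y=0, V=2, W=0, Z=2, X=0, U=1) weight 1/810
  (Y=0, V=2, W=0, Z=2, X=0, U=2) weight 1/270
  (Y=0, V=2, W=0, Z=2, X=1, U=0) weight 1/270
  (Y=0, V=2, W=0, Z=2, X=1, U=1) weight 1/270
  (Y=0, V=2, W=0, Z=2, X=1, U=2) weight 1/270
  (Y=0, V=2, W=0, Z=3, X=0, U=0) weight 1/405
  (Y=0, V=2, W=0, Z=3, X=0, U=1) weight 1/810
  (Y=1, V=1, W=0, Z=2, X=0, U=0) weight 1/540
  (Y=2, V=0, W=1, Z=2, X=0, U=0) weight 1/540
  … 98 more
Group by Y:
  weight(Y=0) = 5/72
  weight(Y=1) = 5/96
  weight(Y=2) = 1/16
Total weight = 5/72 + 5/96 + 1/16 = 53/288
P(Y=0 | obs) = 5/72 / 53/288 = 20/53
P(Y=1 | obs) = 5/96 / 53/288 = 15/53
P(Y=2 | obs) = 1/16 / 53/288 = 18/53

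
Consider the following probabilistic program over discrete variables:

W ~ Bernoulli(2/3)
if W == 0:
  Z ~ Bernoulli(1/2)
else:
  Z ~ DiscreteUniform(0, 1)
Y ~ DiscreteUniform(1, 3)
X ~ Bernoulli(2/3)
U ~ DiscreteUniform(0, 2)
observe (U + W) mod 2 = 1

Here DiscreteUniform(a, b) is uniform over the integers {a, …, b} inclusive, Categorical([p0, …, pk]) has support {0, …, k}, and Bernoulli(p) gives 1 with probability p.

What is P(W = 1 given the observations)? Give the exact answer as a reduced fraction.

P(W = 1 | obs) = 4/5

Enumerate traces; 36 have nonzero weight after conditioning:
  (W=0, Z=0, Y=1, X=0, U=1) weight 1/162
  (W=0, Z=0, Y=1, X=1, U=1) weight 1/81
  (W=0, Z=0, Y=2, X=0, U=1) weight 1/162
  (W=0, Z=0, Y=2, X=1, U=1) weight 1/81
  (W=0, Z=0, Y=3, X=0, U=1) weight 1/162
  (W=0, Z=0, Y=3, X=1, U=1) weight 1/81
  (W=0, Z=1, Y=1, X=0, U=1) weight 1/162
  (W=0, Z=1, Y=1, X=1, U=1) weight 1/81
  (W=1, Z=0, Y=1, X=0, U=0) weight 1/81
  … 27 more
Group by W:
  weight(W=0) = 1/9
  weight(W=1) = 4/9
Total weight = 1/9 + 4/9 = 5/9
P(W=0 | obs) = 1/9 / 5/9 = 1/5
P(W=1 | obs) = 4/9 / 5/9 = 4/5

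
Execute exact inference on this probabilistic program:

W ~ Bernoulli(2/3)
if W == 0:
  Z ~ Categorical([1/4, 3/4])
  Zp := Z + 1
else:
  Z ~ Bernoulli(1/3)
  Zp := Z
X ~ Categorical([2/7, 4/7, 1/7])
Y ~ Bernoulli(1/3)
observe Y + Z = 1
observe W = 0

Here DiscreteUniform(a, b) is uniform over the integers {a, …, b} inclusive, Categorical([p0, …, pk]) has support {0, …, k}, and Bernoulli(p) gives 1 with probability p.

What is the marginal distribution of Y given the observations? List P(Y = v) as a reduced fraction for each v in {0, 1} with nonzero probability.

P(Y=0) = 6/7, P(Y=1) = 1/7

Enumerate traces; 6 have nonzero weight after conditioning:
  (W=0, Z=0, X=0, Y=1) weight 1/126
  (W=0, Z=0, X=1, Y=1) weight 1/63
  (W=0, Z=0, X=2, Y=1) weight 1/252
  (W=0, Z=1, X=0, Y=0) weight 1/21
  (W=0, Z=1, X=1, Y=0) weight 2/21
  (W=0, Z=1, X=2, Y=0) weight 1/42
Group by Y:
  weight(Y=0) = 1/6
  weight(Y=1) = 1/36
Total weight = 1/6 + 1/36 = 7/36
P(Y=0 | obs) = 1/6 / 7/36 = 6/7
P(Y=1 | obs) = 1/36 / 7/36 = 1/7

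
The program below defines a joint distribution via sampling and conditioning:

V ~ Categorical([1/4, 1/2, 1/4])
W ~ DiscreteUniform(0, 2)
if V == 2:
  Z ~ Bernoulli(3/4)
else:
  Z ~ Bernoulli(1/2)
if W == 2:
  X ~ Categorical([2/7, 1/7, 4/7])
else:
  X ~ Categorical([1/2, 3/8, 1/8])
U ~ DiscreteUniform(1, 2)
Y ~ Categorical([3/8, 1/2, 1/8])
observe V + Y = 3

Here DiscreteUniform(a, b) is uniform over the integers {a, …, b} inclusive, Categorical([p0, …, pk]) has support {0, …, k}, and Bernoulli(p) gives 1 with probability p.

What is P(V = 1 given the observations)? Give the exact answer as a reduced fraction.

P(V = 1 | obs) = 1/3

Enumerate traces; 72 have nonzero weight after conditioning:
  (V=1, W=0, Z=0, X=0, U=1, Y=2) weight 1/384
  (V=1, W=0, Z=0, X=0, U=2, Y=2) weight 1/384
  (V=1, W=0, Z=0, X=1, U=1, Y=2) weight 1/512
  (V=1, W=0, Z=0, X=1, U=2, Y=2) weight 1/512
  (V=1, W=0, Z=0, X=2, U=1, Y=2) weight 1/1536
  (V=1, W=0, Z=0, X=2, U=2, Y=2) weight 1/1536
  (V=1, W=0, Z=1, X=0, U=1, Y=2) weight 1/384
  (V=1, W=0, Z=1, X=0, U=2, Y=2) weight 1/384
  (V=2, W=0, Z=0, X=0, U=1, Y=1) weight 1/384
  … 63 more
Group by V:
  weight(V=1) = 1/16
  weight(V=2) = 1/8
Total weight = 1/16 + 1/8 = 3/16
P(V=1 | obs) = 1/16 / 3/16 = 1/3
P(V=2 | obs) = 1/8 / 3/16 = 2/3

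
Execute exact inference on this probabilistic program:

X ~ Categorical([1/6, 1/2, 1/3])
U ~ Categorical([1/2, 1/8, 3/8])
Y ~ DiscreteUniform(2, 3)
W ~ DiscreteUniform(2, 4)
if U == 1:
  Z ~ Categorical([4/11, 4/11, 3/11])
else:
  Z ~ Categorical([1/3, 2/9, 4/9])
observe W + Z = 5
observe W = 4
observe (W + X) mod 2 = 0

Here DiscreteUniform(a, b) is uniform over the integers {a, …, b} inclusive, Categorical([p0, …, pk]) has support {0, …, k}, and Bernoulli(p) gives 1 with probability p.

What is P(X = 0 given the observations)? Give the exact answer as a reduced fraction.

Enumerate traces; 12 have nonzero weight after conditioning:
  (X=0, U=0, Y=2, W=4, Z=1) weight 1/324
  (X=0, U=0, Y=3, W=4, Z=1) weight 1/324
  (X=0, U=1, Y=2, W=4, Z=1) weight 1/792
  (X=0, U=1, Y=3, W=4, Z=1) weight 1/792
  (X=0, U=2, Y=2, W=4, Z=1) weight 1/432
  (X=0, U=2, Y=3, W=4, Z=1) weight 1/432
  (X=2, U=0, Y=2, W=4, Z=1) weight 1/162
  (X=2, U=0, Y=3, W=4, Z=1) weight 1/162
  … 4 more
Group by X:
  weight(X=0) = 95/7128
  weight(X=2) = 95/3564
Total weight = 95/7128 + 95/3564 = 95/2376
P(X=0 | obs) = 95/7128 / 95/2376 = 1/3
P(X=2 | obs) = 95/3564 / 95/2376 = 2/3

P(X = 0 | obs) = 1/3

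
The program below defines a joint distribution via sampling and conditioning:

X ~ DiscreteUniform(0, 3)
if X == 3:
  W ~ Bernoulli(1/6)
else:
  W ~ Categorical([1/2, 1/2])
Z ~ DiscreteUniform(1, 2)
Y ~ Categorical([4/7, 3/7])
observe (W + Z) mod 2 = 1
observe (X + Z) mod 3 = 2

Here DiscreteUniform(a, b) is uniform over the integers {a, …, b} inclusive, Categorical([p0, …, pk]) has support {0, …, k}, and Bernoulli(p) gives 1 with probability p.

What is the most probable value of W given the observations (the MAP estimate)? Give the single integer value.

argmax_v P(W = v | obs) = 1

Enumerate traces; 6 have nonzero weight after conditioning:
  (X=0, W=1, Z=2, Y=0) weight 1/28
  (X=0, W=1, Z=2, Y=1) weight 3/112
  (X=1, W=0, Z=1, Y=0) weight 1/28
  (X=1, W=0, Z=1, Y=1) weight 3/112
  (X=3, W=1, Z=2, Y=0) weight 1/84
  (X=3, W=1, Z=2, Y=1) weight 1/112
Group by W:
  weight(W=0) = 1/16
  weight(W=1) = 1/12
Total weight = 1/16 + 1/12 = 7/48
P(W=0 | obs) = 1/16 / 7/48 = 3/7
P(W=1 | obs) = 1/12 / 7/48 = 4/7
argmax = 1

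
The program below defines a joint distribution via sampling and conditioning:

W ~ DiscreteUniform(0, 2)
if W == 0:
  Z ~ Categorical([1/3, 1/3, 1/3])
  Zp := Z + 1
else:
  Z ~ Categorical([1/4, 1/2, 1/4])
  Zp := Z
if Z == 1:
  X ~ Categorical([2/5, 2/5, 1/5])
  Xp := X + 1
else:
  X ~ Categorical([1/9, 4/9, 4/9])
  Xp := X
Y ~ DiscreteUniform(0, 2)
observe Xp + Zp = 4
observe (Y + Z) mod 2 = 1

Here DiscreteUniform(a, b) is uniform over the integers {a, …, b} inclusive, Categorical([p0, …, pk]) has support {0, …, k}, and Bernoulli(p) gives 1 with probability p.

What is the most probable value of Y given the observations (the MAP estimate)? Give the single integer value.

Enumerate traces; 9 have nonzero weight after conditioning:
  (W=0, Z=1, X=1, Y=0) weight 2/135
  (W=0, Z=1, X=1, Y=2) weight 2/135
  (W=0, Z=2, X=1, Y=1) weight 4/243
  (W=1, Z=1, X=2, Y=0) weight 1/90
  (W=1, Z=1, X=2, Y=2) weight 1/90
  (W=1, Z=2, X=2, Y=1) weight 1/81
  (W=2, Z=1, X=2, Y=0) weight 1/90
  (W=2, Z=1, X=2, Y=2) weight 1/90
  … 1 more
Group by Y:
  weight(Y=0) = 1/27
  weight(Y=1) = 10/243
  weight(Y=2) = 1/27
Total weight = 1/27 + 10/243 + 1/27 = 28/243
P(Y=0 | obs) = 1/27 / 28/243 = 9/28
P(Y=1 | obs) = 10/243 / 28/243 = 5/14
P(Y=2 | obs) = 1/27 / 28/243 = 9/28
argmax = 1

argmax_v P(Y = v | obs) = 1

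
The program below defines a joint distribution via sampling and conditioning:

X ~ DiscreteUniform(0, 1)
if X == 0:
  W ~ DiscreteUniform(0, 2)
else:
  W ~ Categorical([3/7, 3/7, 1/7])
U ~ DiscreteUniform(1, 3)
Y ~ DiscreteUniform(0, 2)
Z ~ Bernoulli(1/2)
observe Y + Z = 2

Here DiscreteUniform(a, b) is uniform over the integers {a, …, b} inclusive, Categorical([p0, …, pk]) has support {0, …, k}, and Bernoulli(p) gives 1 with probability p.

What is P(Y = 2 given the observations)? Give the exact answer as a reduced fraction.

Enumerate traces; 36 have nonzero weight after conditioning:
  (X=0, W=0, U=1, Y=1, Z=1) weight 1/108
  (X=0, W=0, U=1, Y=2, Z=0) weight 1/108
  (X=0, W=0, U=2, Y=1, Z=1) weight 1/108
  (X=0, W=0, U=2, Y=2, Z=0) weight 1/108
  (X=0, W=0, U=3, Y=1, Z=1) weight 1/108
  (X=0, W=0, U=3, Y=2, Z=0) weight 1/108
  (X=0, W=1, U=1, Y=1, Z=1) weight 1/108
  (X=0, W=1, U=1, Y=2, Z=0) weight 1/108
  … 28 more
Group by Y:
  weight(Y=1) = 1/6
  weight(Y=2) = 1/6
Total weight = 1/6 + 1/6 = 1/3
P(Y=1 | obs) = 1/6 / 1/3 = 1/2
P(Y=2 | obs) = 1/6 / 1/3 = 1/2

P(Y = 2 | obs) = 1/2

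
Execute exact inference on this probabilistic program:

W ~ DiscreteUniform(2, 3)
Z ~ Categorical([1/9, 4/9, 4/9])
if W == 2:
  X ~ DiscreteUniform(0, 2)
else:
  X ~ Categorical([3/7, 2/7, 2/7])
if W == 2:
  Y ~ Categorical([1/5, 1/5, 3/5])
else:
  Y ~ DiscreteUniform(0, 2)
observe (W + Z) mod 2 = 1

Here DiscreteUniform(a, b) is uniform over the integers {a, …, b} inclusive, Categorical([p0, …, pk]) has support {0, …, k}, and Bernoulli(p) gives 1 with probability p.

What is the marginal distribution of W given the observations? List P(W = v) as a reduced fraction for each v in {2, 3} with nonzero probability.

Enumerate traces; 27 have nonzero weight after conditioning:
  (W=2, Z=1, X=0, Y=0) weight 2/135
  (W=2, Z=1, X=0, Y=1) weight 2/135
  (W=2, Z=1, X=0, Y=2) weight 2/45
  (W=2, Z=1, X=1, Y=0) weight 2/135
  (W=2, Z=1, X=1, Y=1) weight 2/135
  (W=2, Z=1, X=1, Y=2) weight 2/45
  (W=2, Z=1, X=2, Y=0) weight 2/135
  (W=2, Z=1, X=2, Y=1) weight 2/135
  (W=3, Z=0, X=0, Y=0) weight 1/126
  … 18 more
Group by W:
  weight(W=2) = 2/9
  weight(W=3) = 5/18
Total weight = 2/9 + 5/18 = 1/2
P(W=2 | obs) = 2/9 / 1/2 = 4/9
P(W=3 | obs) = 5/18 / 1/2 = 5/9

P(W=2) = 4/9, P(W=3) = 5/9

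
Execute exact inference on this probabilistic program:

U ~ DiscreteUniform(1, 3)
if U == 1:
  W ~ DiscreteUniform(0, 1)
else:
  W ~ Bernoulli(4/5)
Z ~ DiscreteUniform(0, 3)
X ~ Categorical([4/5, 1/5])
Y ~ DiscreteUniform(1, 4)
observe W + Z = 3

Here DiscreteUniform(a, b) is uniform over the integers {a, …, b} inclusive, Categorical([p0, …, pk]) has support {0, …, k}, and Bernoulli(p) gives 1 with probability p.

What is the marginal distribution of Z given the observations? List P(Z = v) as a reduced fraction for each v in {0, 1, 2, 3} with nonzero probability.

Enumerate traces; 48 have nonzero weight after conditioning:
  (U=1, W=0, Z=3, X=0, Y=1) weight 1/120
  (U=1, W=0, Z=3, X=0, Y=2) weight 1/120
  (U=1, W=0, Z=3, X=0, Y=3) weight 1/120
  (U=1, W=0, Z=3, X=0, Y=4) weight 1/120
  (U=1, W=0, Z=3, X=1, Y=1) weight 1/480
  (U=1, W=0, Z=3, X=1, Y=2) weight 1/480
  (U=1, W=0, Z=3, X=1, Y=3) weight 1/480
  (U=1, W=0, Z=3, X=1, Y=4) weight 1/480
  (U=1, W=1, Z=2, X=0, Y=1) weight 1/120
  … 39 more
Group by Z:
  weight(Z=2) = 7/40
  weight(Z=3) = 3/40
Total weight = 7/40 + 3/40 = 1/4
P(Z=2 | obs) = 7/40 / 1/4 = 7/10
P(Z=3 | obs) = 3/40 / 1/4 = 3/10

P(Z=2) = 7/10, P(Z=3) = 3/10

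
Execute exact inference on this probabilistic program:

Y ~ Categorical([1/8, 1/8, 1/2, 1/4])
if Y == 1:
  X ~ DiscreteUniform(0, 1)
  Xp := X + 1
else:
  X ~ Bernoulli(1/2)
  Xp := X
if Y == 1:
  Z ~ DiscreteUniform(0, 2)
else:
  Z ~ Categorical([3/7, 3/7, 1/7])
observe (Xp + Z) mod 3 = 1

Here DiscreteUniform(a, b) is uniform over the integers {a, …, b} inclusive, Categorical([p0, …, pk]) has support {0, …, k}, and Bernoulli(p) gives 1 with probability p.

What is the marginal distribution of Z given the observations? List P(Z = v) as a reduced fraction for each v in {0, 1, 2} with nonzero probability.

Enumerate traces; 8 have nonzero weight after conditioning:
  (Y=0, X=0, Z=1) weight 3/112
  (Y=0, X=1, Z=0) weight 3/112
  (Y=1, X=0, Z=0) weight 1/48
  (Y=1, X=1, Z=2) weight 1/48
  (Y=2, X=0, Z=1) weight 3/28
  (Y=2, X=1, Z=0) weight 3/28
  (Y=3, X=0, Z=1) weight 3/56
  (Y=3, X=1, Z=0) weight 3/56
Group by Z:
  weight(Z=0) = 5/24
  weight(Z=1) = 3/16
  weight(Z=2) = 1/48
Total weight = 5/24 + 3/16 + 1/48 = 5/12
P(Z=0 | obs) = 5/24 / 5/12 = 1/2
P(Z=1 | obs) = 3/16 / 5/12 = 9/20
P(Z=2 | obs) = 1/48 / 5/12 = 1/20

P(Z=0) = 1/2, P(Z=1) = 9/20, P(Z=2) = 1/20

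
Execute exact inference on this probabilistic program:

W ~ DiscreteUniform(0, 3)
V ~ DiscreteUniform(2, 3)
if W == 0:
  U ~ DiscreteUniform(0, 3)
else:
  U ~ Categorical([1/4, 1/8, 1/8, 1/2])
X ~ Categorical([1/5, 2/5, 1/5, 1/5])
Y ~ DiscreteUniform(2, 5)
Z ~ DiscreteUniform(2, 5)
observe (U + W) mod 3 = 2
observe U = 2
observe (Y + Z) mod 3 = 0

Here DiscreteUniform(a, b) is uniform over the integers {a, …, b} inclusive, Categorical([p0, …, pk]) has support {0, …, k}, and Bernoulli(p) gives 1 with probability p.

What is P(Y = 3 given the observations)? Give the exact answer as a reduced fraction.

P(Y = 3 | obs) = 1/5

Enumerate traces; 80 have nonzero weight after conditioning:
  (W=0, V=2, U=2, X=0, Y=2, Z=4) weight 1/2560
  (W=0, V=2, U=2, X=0, Y=3, Z=3) weight 1/2560
  (W=0, V=2, U=2, X=0, Y=4, Z=2) weight 1/2560
  (W=0, V=2, U=2, X=0, Y=4, Z=5) weight 1/2560
  (W=0, V=2, U=2, X=0, Y=5, Z=4) weight 1/2560
  (W=0, V=2, U=2, X=1, Y=2, Z=4) weight 1/1280
  (W=0, V=2, U=2, X=1, Y=3, Z=3) weight 1/1280
  (W=0, V=2, U=2, X=1, Y=4, Z=2) weight 1/1280
  … 72 more
Group by Y:
  weight(Y=2) = 3/512
  weight(Y=3) = 3/512
  weight(Y=4) = 3/256
  weight(Y=5) = 3/512
Total weight = 3/512 + 3/512 + 3/256 + 3/512 = 15/512
P(Y=2 | obs) = 3/512 / 15/512 = 1/5
P(Y=3 | obs) = 3/512 / 15/512 = 1/5
P(Y=4 | obs) = 3/256 / 15/512 = 2/5
P(Y=5 | obs) = 3/512 / 15/512 = 1/5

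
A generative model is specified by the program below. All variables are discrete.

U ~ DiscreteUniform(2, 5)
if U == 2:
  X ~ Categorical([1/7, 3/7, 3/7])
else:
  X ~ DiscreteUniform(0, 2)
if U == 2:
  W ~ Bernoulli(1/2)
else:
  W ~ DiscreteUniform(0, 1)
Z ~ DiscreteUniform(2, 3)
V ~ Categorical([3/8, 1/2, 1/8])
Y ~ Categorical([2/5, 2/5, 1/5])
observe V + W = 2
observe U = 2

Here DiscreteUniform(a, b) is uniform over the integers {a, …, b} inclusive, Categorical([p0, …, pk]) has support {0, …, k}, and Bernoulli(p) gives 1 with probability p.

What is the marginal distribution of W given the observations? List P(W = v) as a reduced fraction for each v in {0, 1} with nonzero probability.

P(W=0) = 1/5, P(W=1) = 4/5

Enumerate traces; 36 have nonzero weight after conditioning:
  (U=2, X=0, W=0, Z=2, V=2, Y=0) weight 1/2240
  (U=2, X=0, W=0, Z=2, V=2, Y=1) weight 1/2240
  (U=2, X=0, W=0, Z=2, V=2, Y=2) weight 1/4480
  (U=2, X=0, W=0, Z=3, V=2, Y=0) weight 1/2240
  (U=2, X=0, W=0, Z=3, V=2, Y=1) weight 1/2240
  (U=2, X=0, W=0, Z=3, V=2, Y=2) weight 1/4480
  (U=2, X=0, W=1, Z=2, V=1, Y=0) weight 1/560
  (U=2, X=0, W=1, Z=2, V=1, Y=1) weight 1/560
  … 28 more
Group by W:
  weight(W=0) = 1/64
  weight(W=1) = 1/16
Total weight = 1/64 + 1/16 = 5/64
P(W=0 | obs) = 1/64 / 5/64 = 1/5
P(W=1 | obs) = 1/16 / 5/64 = 4/5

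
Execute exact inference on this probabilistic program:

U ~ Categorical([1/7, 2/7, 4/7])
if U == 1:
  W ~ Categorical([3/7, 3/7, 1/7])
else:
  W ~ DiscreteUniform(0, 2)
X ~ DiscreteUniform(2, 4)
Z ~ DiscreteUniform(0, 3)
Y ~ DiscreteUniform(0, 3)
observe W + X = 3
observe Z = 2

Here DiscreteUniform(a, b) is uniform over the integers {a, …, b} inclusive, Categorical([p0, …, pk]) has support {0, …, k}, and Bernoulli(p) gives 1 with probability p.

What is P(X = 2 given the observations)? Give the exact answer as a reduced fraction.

P(X = 2 | obs) = 1/2

Enumerate traces; 24 have nonzero weight after conditioning:
  (U=0, W=0, X=3, Z=2, Y=0) weight 1/1008
  (U=0, W=0, X=3, Z=2, Y=1) weight 1/1008
  (U=0, W=0, X=3, Z=2, Y=2) weight 1/1008
  (U=0, W=0, X=3, Z=2, Y=3) weight 1/1008
  (U=0, W=1, X=2, Z=2, Y=0) weight 1/1008
  (U=0, W=1, X=2, Z=2, Y=1) weight 1/1008
  (U=0, W=1, X=2, Z=2, Y=2) weight 1/1008
  (U=0, W=1, X=2, Z=2, Y=3) weight 1/1008
  … 16 more
Group by X:
  weight(X=2) = 53/1764
  weight(X=3) = 53/1764
Total weight = 53/1764 + 53/1764 = 53/882
P(X=2 | obs) = 53/1764 / 53/882 = 1/2
P(X=3 | obs) = 53/1764 / 53/882 = 1/2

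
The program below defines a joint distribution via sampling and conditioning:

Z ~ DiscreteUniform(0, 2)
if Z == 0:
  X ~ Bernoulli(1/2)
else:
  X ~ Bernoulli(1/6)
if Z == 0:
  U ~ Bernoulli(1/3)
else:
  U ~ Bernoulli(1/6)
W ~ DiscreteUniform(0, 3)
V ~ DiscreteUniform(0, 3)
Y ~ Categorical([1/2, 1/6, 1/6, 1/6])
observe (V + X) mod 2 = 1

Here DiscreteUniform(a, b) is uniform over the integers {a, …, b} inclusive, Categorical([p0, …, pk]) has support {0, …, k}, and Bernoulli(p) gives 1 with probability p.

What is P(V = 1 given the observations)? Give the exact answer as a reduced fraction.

P(V = 1 | obs) = 13/36

Enumerate traces; 384 have nonzero weight after conditioning:
  (Z=0, X=0, U=0, W=0, V=1, Y=0) weight 1/288
  (Z=0, X=0, U=0, W=0, V=1, Y=1) weight 1/864
  (Z=0, X=0, U=0, W=0, V=1, Y=2) weight 1/864
  (Z=0, X=0, U=0, W=0, V=1, Y=3) weight 1/864
  (Z=0, X=0, U=0, W=0, V=3, Y=0) weight 1/288
  (Z=0, X=0, U=0, W=0, V=3, Y=1) weight 1/864
  (Z=0, X=0, U=0, W=0, V=3, Y=2) weight 1/864
  (Z=0, X=0, U=0, W=0, V=3, Y=3) weight 1/864
  (Z=0, X=1, U=0, W=0, V=0, Y=0) weight 1/288
  (Z=0, X=1, U=0, W=0, V=2, Y=0) weight 1/288
  … 374 more
Group by V:
  weight(V=0) = 5/72
  weight(V=1) = 13/72
  weight(V=2) = 5/72
  weight(V=3) = 13/72
Total weight = 5/72 + 13/72 + 5/72 + 13/72 = 1/2
P(V=0 | obs) = 5/72 / 1/2 = 5/36
P(V=1 | obs) = 13/72 / 1/2 = 13/36
P(V=2 | obs) = 5/72 / 1/2 = 5/36
P(V=3 | obs) = 13/72 / 1/2 = 13/36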